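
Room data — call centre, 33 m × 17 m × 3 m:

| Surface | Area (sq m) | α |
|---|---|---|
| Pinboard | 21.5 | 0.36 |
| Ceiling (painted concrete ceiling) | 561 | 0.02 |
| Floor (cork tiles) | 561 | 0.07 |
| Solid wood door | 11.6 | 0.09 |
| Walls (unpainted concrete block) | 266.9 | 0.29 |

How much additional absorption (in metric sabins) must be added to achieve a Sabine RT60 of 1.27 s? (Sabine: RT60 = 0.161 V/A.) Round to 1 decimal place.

76.7 sabins

Summing Sᵢαᵢ: 7.740 + 11.220 + 39.270 + 1.044 + 77.401 → A₁ = 136.675 sabins.
V = 1683 m³. Required absorption A₂ = 0.161 × 1683 / 1.27 = 213.357 sabins.
ΔA = A₂ − A₁ = 213.357 − 136.675 = 76.7 sabins.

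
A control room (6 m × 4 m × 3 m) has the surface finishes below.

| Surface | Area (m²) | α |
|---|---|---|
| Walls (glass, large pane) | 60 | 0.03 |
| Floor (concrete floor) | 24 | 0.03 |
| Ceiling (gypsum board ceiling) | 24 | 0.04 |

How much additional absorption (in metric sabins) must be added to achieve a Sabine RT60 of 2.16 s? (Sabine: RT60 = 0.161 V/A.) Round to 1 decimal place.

Total absorption A₁ = 60*0.03 + 24*0.03 + 24*0.04
  = 1.800 + 0.720 + 0.960 = 3.480 m² sabins.
Target A₂ = 0.161·72/2.16 = 5.367 sabins (V = 72 m³).
Additional absorption ΔA = 5.367 − 3.480 = 1.9 sabins.

1.9 sabins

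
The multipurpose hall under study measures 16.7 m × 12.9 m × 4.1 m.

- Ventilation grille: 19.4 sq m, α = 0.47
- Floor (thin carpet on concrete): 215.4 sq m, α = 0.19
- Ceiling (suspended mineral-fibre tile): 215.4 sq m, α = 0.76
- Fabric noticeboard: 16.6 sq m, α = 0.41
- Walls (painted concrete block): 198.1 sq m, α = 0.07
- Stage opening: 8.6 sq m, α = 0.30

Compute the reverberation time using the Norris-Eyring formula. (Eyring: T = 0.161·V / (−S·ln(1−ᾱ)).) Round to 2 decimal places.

S = Σ Sᵢ = 673.5 sq m.
Σ(Sᵢαᵢ) = 19.4·0.47 + 215.4·0.19 + 215.4·0.76 + 16.6·0.41 + 198.1·0.07 + 8.6·0.30 = 237.001.
ᾱ = 237.001 / 673.5 = 0.3519.
−S·ln(1−ᾱ) = −673.5 × ln(1 − 0.3519) = 292.104.
V = 16.7 × 12.9 × 4.1 = 883.263 m³.
T = 0.161·V/[−S·ln(1−ᾱ)] = 0.161·883.263/292.104 = 0.49 s.

0.49 seconds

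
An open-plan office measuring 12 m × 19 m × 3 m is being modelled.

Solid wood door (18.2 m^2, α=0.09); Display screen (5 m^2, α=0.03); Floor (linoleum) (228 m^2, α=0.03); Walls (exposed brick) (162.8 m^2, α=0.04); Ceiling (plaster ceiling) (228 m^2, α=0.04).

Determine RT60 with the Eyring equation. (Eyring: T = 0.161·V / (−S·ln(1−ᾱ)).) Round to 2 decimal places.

Total surface area S = 18.2 + 5 + 228 + 162.8 + 228 = 642.0 m^2.
Σ(Sᵢαᵢ) = 18.2·0.09 + 5·0.03 + 228·0.03 + 162.8·0.04 + 228·0.04 = 24.260.
Mean coefficient ᾱ = A/S = 0.0378.
−S·ln(1−ᾱ) = −642.0 × ln(1 − 0.0378) = 24.738.
V = 12 × 19 × 3 = 684 m³.
RT60 = 0.161 × 684 / 24.738 = 4.45 s.

4.45 s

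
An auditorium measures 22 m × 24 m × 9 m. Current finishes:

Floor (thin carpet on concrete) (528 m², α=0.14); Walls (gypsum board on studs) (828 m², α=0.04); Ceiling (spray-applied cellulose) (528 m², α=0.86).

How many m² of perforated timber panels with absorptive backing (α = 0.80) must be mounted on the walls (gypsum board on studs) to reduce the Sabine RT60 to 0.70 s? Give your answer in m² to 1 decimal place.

Equivalent absorption area: A₁ = 528*0.14 + 828*0.04 + 528*0.86 = 561.120 m².
Required A₂ = 0.161·4752/0.70 = 1092.960 sabins.
ΔA needed = 1092.960 − 561.120 = 531.840 sabins.
Net gain per m²: Δα = 0.80 − 0.04 = 0.76.
Area = ΔA/Δα = 531.840/0.76 = 699.8 m².

699.8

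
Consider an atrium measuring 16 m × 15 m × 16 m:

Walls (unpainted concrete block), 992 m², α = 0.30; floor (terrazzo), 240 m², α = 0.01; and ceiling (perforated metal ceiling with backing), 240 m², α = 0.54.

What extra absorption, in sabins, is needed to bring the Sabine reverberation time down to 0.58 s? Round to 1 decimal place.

Equivalent absorption area: A₁ = 992×0.30 + 240×0.01 + 240×0.54 = 429.600 m².
Target A₂ = 0.161·3840/0.58 = 1065.931 sabins (V = 3840 m³).
Additional absorption ΔA = 1065.931 − 429.600 = 636.3 sabins.

636.3 sabins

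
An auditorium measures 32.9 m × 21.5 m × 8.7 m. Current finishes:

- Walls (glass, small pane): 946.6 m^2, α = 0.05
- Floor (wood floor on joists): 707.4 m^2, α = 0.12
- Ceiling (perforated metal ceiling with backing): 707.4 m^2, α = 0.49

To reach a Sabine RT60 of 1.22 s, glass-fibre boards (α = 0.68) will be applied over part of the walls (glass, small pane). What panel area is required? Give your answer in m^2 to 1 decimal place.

529.0

Equivalent absorption area: A₁ = 946.6*0.05 + 707.4*0.12 + 707.4*0.49 = 478.844 m^2.
Required A₂ = 0.161·6153.945/1.22 = 812.119 sabins.
ΔA needed = 812.119 − 478.844 = 333.275 sabins.
Net gain per m^2: Δα = 0.68 − 0.05 = 0.63.
Area = ΔA/Δα = 333.275/0.63 = 529.0 m^2.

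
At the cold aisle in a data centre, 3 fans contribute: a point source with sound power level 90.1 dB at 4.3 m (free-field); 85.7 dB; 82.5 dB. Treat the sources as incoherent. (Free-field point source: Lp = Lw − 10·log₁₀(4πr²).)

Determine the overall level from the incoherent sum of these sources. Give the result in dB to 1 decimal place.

87.4 dB

Source at 4.3 m: Lp = 90.1 − 10·log₁₀(4π·4.3²) = 90.1 − 10·log₁₀(232.352) = 66.4 dB.
Σ 10^(Lᵢ/10) = 5.537e+08.
Back to dB: 10·log₁₀ Σ = 87.4 dB.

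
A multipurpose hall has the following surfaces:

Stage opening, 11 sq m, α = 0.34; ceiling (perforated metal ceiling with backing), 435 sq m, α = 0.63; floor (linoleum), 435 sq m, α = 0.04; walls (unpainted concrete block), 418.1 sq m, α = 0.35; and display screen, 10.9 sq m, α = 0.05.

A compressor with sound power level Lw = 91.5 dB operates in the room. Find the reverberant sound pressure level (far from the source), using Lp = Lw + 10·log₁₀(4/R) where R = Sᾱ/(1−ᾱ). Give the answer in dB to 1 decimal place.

Σ(Sᵢαᵢ) = 11·0.34 + 435·0.63 + 435·0.04 + 418.1·0.35 + 10.9·0.05 = 442.070; total area S = 1310.0 sq m.
ᾱ = 0.3375, so room constant R = A/(1−ᾱ) = 667.275 sq m.
Lp = Lw + 10 log₁₀(4/R) = 91.5 -22.22 = 69.3 dB.

69.3 dB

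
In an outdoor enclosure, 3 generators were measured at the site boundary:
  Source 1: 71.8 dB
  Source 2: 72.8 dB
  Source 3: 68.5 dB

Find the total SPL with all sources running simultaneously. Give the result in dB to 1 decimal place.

76.2 dB

Sum in the linear (power) domain: Σ 10^(Lᵢ/10) = 10^(71.8/10) + 10^(72.8/10) + 10^(68.5/10) = 4.127e+07.
Combined level = 10 log₁₀(4.127e+07) = 76.2 dB.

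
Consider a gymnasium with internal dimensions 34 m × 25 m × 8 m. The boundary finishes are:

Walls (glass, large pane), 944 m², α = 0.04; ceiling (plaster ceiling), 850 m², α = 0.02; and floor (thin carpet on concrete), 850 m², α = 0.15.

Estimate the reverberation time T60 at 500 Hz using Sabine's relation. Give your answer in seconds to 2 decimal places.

6.01 s

Equivalent absorption area: A = 944·0.04 + 850·0.02 + 850·0.15 = 182.260 m².
V = 34·25·8 = 6800 m³.
Sabine: RT60 = 0.161 × 6800 / 182.260 = 6.01 s.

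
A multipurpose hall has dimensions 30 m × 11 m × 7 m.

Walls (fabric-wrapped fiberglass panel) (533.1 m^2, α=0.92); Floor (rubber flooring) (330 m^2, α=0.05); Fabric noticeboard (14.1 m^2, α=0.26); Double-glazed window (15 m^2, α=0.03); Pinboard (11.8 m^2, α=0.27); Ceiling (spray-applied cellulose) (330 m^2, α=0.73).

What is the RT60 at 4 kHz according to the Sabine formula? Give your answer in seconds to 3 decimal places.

Total absorption A = 533.1×0.92 + 330×0.05 + 14.1×0.26 + 15×0.03 + 11.8×0.27 + 330×0.73
  = 490.452 + 16.500 + 3.666 + 0.450 + 3.186 + 240.900 = 755.154 m^2 sabins.
V = 30·11·7 = 2310 m³.
Sabine: RT60 = 0.161 × 2310 / 755.154 = 0.492 s.

0.492 sec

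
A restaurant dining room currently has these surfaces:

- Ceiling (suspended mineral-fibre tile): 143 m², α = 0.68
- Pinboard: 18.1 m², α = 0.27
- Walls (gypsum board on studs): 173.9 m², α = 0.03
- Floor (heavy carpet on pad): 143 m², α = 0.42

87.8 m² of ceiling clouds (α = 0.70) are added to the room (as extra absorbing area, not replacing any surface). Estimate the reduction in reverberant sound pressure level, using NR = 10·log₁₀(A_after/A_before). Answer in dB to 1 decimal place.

Equivalent absorption area: A_before = 143*0.68 + 18.1*0.27 + 173.9*0.03 + 143*0.42 = 167.404 m².
Added absorption = 87.8 × 0.70 = 61.460 sabins.
A_after = 167.404 + 61.460 = 228.864 sabins.
NR = 10·log₁₀(228.864/167.404) = 1.4 dB.

1.4 dB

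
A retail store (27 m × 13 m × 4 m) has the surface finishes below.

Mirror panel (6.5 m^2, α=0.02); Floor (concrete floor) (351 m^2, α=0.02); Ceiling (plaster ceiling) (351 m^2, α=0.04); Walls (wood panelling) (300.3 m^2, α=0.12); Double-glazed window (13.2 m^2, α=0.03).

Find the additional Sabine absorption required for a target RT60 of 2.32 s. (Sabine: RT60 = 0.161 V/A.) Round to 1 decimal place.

39.8 sabins

Total absorption A₁ = 6.5·0.02 + 351·0.02 + 351·0.04 + 300.3·0.12 + 13.2·0.03
  = 0.130 + 7.020 + 14.040 + 36.036 + 0.396 = 57.622 m^2 sabins.
V = 1404 m³. Required absorption A₂ = 0.161 × 1404 / 2.32 = 97.433 sabins.
ΔA = A₂ − A₁ = 97.433 − 57.622 = 39.8 sabins.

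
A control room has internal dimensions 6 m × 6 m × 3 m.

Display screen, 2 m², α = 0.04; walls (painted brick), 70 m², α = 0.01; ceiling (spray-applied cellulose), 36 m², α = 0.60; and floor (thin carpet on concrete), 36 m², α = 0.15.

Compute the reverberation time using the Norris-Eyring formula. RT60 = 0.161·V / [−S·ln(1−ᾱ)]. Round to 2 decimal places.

S = Σ Sᵢ = 144.0 m².
Absorption A = 2·0.04 + 70·0.01 + 36·0.60 + 36·0.15 = 27.780 sabins.
ᾱ = 27.780 / 144.0 = 0.1929.
Eyring denominator: −S ln(1−ᾱ) = 30.860.
V = 6 × 6 × 3 = 108 m³.
RT60 = 0.161 × 108 / 30.860 = 0.56 s.

0.56 s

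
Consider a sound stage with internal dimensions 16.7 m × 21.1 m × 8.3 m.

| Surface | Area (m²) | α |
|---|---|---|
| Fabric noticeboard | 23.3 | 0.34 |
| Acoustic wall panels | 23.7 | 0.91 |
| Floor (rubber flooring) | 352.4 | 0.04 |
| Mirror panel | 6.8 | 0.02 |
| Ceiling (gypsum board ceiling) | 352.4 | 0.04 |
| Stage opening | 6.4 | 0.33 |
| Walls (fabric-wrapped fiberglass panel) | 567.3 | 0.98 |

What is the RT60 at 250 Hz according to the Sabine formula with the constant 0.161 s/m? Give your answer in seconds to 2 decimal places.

0.76 s

A = Σ Sᵢαᵢ = 23.3·0.34 + 23.7·0.91 + 352.4·0.04 + 6.8·0.02 + 352.4·0.04 + 6.4·0.33 + 567.3·0.98 = 615.883 sabins.
V = 16.7·21.1·8.3 = 2924.671 m³.
T = 0.161 V/A = 0.161·2924.671/615.883 = 0.76 s.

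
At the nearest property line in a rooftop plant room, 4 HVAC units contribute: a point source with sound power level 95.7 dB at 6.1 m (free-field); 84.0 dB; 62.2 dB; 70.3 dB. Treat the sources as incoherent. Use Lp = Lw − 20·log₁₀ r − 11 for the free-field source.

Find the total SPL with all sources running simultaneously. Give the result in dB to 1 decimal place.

84.3 dB

Source at 6.1 m: Lp = 95.7 − 20·log₁₀(6.1) − 11 = 69.0 dB.
Converting to relative power and adding: 10^(69.0/10) + 10^(84.0/10) + 10^(62.2/10) + 10^(70.3/10) = 2.715e+08.
L_total = 10·log₁₀(2.715e+08) = 84.3 dB.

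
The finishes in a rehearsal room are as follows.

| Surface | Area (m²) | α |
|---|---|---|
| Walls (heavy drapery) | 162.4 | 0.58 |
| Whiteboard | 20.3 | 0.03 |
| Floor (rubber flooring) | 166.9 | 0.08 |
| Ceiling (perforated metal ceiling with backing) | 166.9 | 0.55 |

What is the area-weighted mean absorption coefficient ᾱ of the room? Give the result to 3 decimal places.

0.387

Total surface area S = 516.5 m².
A = 162.4×0.58 + 20.3×0.03 + 166.9×0.08 + 166.9×0.55 = 199.948 sabins.
ᾱ = 199.948 / 516.5 = 0.387.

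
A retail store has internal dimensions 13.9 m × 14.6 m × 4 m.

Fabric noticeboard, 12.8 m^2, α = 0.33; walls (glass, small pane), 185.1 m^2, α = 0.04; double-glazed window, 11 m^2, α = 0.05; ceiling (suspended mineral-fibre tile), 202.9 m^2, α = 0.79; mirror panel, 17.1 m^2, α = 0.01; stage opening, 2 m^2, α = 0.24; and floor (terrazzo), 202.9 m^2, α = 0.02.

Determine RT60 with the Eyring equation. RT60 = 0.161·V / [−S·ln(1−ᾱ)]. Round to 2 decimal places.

S = Σ Sᵢ = 633.8 m^2.
Σ(Sᵢαᵢ) = 12.8×0.33 + 185.1×0.04 + 11×0.05 + 202.9×0.79 + 17.1×0.01 + 2×0.24 + 202.9×0.02 = 177.178.
ᾱ = 177.178 / 633.8 = 0.2795.
−S·ln(1−ᾱ) = −633.8 × ln(1 − 0.2795) = 207.766.
V = 13.9 × 14.6 × 4 = 811.76 m³.
T = 0.161·V/[−S·ln(1−ᾱ)] = 0.161·811.76/207.766 = 0.63 s.

0.63 s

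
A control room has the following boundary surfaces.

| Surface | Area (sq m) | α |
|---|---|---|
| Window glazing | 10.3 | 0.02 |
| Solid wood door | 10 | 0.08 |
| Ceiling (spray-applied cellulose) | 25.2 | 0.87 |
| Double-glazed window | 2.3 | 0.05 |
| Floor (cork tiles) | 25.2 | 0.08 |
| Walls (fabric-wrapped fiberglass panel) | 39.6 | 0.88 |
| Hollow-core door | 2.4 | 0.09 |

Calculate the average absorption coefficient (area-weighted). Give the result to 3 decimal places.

Total surface area S = 115.0 sq m.
Weighted sum Σ Sα = 60.125.
ᾱ = A/S = 0.523.

0.523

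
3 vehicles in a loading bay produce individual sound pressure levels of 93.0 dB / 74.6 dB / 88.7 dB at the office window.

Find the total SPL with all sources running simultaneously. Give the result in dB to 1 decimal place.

94.4 dB

Sum in the linear (power) domain: Σ 10^(Lᵢ/10) = 10^(93.0/10) + 10^(74.6/10) + 10^(88.7/10) = 2.765e+09.
Combined level = 10 log₁₀(2.765e+09) = 94.4 dB.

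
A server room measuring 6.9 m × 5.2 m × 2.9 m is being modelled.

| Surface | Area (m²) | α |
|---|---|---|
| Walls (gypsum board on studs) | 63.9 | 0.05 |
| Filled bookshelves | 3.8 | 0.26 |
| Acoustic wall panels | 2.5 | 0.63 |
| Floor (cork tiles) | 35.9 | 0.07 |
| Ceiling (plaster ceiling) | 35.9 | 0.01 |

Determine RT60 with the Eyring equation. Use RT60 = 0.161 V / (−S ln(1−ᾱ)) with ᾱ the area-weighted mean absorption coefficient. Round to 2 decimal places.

1.88 s

S = Σ Sᵢ = 142.0 m².
Σ(Sᵢαᵢ) = 63.9×0.05 + 3.8×0.26 + 2.5×0.63 + 35.9×0.07 + 35.9×0.01 = 8.630.
ᾱ = 8.630 / 142.0 = 0.0608.
Eyring denominator: −S ln(1−ᾱ) = 8.907.
V = 6.9 × 5.2 × 2.9 = 104.052 m³.
RT60 = 0.161 × 104.052 / 8.907 = 1.88 s.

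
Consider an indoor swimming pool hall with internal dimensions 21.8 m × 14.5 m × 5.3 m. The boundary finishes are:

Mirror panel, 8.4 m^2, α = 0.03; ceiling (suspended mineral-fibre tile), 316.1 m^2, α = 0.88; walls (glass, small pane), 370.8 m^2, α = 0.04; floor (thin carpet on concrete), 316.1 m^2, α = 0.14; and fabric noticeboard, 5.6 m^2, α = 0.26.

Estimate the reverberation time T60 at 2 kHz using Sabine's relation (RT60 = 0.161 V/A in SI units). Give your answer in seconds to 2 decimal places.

0.80 s

Summing Sᵢαᵢ: 0.252 + 278.168 + 14.832 + 44.254 + 1.456 → A = 338.962 sabins.
Room volume: 1675.33 m³.
Sabine: RT60 = 0.161 × 1675.33 / 338.962 = 0.80 s.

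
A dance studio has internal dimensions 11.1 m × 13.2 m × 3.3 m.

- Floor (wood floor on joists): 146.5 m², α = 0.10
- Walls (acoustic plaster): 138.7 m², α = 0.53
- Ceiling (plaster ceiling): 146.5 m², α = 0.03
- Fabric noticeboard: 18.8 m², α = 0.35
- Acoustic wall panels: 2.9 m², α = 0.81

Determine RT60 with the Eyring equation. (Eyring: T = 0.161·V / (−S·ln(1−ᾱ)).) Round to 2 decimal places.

0.68 s

Total surface area S = 146.5 + 138.7 + 146.5 + 18.8 + 2.9 = 453.4 m².
Absorption A = 146.5×0.10 + 138.7×0.53 + 146.5×0.03 + 18.8×0.35 + 2.9×0.81 = 101.485 sabins.
Mean coefficient ᾱ = A/S = 0.2238.
Eyring denominator: −S ln(1−ᾱ) = 114.867.
V = 11.1 × 13.2 × 3.3 = 483.516 m³.
RT60 = 0.161 × 483.516 / 114.867 = 0.68 s.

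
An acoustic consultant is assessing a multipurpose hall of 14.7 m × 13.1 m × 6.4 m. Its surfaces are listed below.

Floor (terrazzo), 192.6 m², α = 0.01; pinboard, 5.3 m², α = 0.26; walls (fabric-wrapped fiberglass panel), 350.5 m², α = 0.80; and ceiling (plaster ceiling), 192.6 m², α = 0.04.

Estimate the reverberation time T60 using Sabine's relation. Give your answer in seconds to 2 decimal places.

Summing Sᵢαᵢ: 1.926 + 1.378 + 280.400 + 7.704 → A = 291.408 sabins.
Room volume: 1232.448 m³.
Sabine: RT60 = 0.161 × 1232.448 / 291.408 = 0.68 s.

0.68 s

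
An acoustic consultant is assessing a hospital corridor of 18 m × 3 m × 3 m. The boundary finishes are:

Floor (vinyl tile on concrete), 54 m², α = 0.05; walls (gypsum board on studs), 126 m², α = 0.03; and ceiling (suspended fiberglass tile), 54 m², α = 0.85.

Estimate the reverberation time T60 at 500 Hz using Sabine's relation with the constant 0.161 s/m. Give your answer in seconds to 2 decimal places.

Equivalent absorption area: A = 54·0.05 + 126·0.03 + 54·0.85 = 52.380 m².
V = 18·3·3 = 162 m³.
RT60 = 0.161 · V / A = 0.161 × 162 / 52.380 = 0.50 s.

0.50 seconds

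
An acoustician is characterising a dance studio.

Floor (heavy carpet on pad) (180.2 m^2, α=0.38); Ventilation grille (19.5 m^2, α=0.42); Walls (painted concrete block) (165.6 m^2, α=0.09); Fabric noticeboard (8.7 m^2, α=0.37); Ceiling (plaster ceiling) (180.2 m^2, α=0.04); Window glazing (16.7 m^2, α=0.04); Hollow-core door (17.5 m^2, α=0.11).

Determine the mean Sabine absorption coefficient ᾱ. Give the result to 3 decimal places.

Total surface area S = 588.4 m^2.
Σ(Sᵢαᵢ) = 180.2×0.38 + 19.5×0.42 + 165.6×0.09 + 8.7×0.37 + 180.2×0.04 + 16.7×0.04 + 17.5×0.11 = 104.590.
ᾱ = 104.590 / 588.4 = 0.178.

0.178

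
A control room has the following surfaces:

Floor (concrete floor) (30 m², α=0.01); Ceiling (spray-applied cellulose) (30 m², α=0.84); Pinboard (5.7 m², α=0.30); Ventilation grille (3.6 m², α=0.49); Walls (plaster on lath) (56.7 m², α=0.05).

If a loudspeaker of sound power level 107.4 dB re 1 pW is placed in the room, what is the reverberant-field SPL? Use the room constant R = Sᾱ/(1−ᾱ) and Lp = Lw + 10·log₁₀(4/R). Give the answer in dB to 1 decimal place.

A = 31.809 sabins; S = 126.0 m².
ᾱ = 31.809/126.0 = 0.2525; R = Sᾱ/(1−ᾱ) = 31.809/(1−0.2525) = 42.554 m².
Lp = 107.4 + 10·log₁₀(4/42.554) = 107.4 + (-10.27) = 97.1 dB.

97.1 dB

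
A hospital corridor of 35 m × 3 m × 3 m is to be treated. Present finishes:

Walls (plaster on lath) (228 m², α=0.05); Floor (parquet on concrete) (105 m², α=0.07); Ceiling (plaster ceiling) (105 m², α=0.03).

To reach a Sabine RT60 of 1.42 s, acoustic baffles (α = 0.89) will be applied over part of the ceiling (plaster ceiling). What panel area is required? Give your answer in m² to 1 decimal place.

16.1

Total absorption A₁ = 228·0.05 + 105·0.07 + 105·0.03
  = 11.400 + 7.350 + 3.150 = 21.900 m² sabins.
V = 315 m³. Target absorption A₂ = 0.161 × 315 / 1.42 = 35.715 sabins.
ΔA needed = 35.715 − 21.900 = 13.815 sabins.
Each m² of panel replacing the ceiling (plaster ceiling) adds (0.89 − 0.03) = 0.86 sabins.
Area = ΔA/Δα = 13.815/0.86 = 16.1 m².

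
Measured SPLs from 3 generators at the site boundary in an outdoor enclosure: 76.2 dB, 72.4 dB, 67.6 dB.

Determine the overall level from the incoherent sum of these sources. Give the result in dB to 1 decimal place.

78.1 dB

Σ 10^(Lᵢ/10) = 6.482e+07.
L_total = 10·log₁₀(6.482e+07) = 78.1 dB.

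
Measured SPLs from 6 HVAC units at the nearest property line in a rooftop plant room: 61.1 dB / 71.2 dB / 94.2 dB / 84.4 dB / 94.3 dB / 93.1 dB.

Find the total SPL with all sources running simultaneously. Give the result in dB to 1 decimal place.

Converting to relative power and adding: 10^(61.1/10) + 10^(71.2/10) + 10^(94.2/10) + 10^(84.4/10) + 10^(94.3/10) + 10^(93.1/10) = 7.653e+09.
L_total = 10·log₁₀(7.653e+09) = 98.8 dB.

98.8 dB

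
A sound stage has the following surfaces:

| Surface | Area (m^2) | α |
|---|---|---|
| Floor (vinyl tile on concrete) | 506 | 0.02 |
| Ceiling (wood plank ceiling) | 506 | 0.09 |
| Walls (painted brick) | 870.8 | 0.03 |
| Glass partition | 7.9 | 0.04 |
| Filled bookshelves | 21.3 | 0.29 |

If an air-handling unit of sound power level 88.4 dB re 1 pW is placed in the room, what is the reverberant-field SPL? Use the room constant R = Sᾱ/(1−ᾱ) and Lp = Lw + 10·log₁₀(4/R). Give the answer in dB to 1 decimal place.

74.8 dB

A = 88.277 sabins; S = 1912.0 m^2.
ᾱ = 88.277/1912.0 = 0.0462; R = Sᾱ/(1−ᾱ) = 88.277/(1−0.0462) = 92.553 m^2.
Lp = Lw + 10 log₁₀(4/R) = 88.4 -13.64 = 74.8 dB.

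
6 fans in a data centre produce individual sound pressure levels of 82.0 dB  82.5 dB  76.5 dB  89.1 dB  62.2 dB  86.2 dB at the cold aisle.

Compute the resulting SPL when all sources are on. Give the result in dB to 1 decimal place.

Σ 10^(Lᵢ/10) = 1.612e+09.
L_total = 10·log₁₀(1.612e+09) = 92.1 dB.

92.1 dB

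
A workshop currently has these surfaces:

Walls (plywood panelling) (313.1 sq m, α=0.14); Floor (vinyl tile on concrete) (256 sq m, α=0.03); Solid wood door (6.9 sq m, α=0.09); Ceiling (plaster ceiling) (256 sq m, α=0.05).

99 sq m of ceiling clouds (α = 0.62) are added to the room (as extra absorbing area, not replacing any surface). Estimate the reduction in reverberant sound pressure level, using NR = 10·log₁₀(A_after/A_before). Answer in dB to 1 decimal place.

2.9 dB

Equivalent absorption area: A_before = 313.1·0.14 + 256·0.03 + 6.9·0.09 + 256·0.05 = 64.935 sq m.
Treatment contributes 99·0.62 = 61.380 sabins.
New total A_after = 126.315 sabins.
Reduction = 10 log₁₀(A_after/A_before) = 10 log₁₀(1.9453) = 2.9 dB.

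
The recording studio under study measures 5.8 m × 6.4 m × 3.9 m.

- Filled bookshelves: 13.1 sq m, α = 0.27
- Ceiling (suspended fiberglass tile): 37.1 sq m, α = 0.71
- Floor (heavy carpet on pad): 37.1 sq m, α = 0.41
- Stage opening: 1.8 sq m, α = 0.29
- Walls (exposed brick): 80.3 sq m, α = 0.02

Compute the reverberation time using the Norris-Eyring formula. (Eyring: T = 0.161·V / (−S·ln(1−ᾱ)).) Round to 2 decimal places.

0.42 sec

S = Σ Sᵢ = 169.4 sq m.
Σ(Sᵢαᵢ) = 13.1×0.27 + 37.1×0.71 + 37.1×0.41 + 1.8×0.29 + 80.3×0.02 = 47.217.
Mean coefficient ᾱ = A/S = 0.2787.
Eyring denominator: −S ln(1−ᾱ) = 55.343.
V = 5.8 × 6.4 × 3.9 = 144.768 m³.
RT60 = 0.161 × 144.768 / 55.343 = 0.42 s.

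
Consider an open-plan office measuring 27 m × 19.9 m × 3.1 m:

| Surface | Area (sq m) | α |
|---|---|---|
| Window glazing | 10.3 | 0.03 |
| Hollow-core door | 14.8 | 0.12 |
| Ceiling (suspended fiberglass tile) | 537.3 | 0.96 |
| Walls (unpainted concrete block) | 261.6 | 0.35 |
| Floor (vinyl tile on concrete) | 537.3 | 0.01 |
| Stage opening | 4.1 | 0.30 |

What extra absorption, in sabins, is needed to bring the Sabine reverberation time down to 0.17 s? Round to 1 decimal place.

A₁ = Σ Sᵢαᵢ = 10.3*0.03 + 14.8*0.12 + 537.3*0.96 + 261.6*0.35 + 537.3*0.01 + 4.1*0.30 = 616.056 sabins.
For T = 0.17 s, need A₂ = 0.161·V/T = 0.161·1665.63/0.17 = 1577.450 sabins.
Additional absorption ΔA = 1577.450 − 616.056 = 961.4 sabins.

961.4 sabins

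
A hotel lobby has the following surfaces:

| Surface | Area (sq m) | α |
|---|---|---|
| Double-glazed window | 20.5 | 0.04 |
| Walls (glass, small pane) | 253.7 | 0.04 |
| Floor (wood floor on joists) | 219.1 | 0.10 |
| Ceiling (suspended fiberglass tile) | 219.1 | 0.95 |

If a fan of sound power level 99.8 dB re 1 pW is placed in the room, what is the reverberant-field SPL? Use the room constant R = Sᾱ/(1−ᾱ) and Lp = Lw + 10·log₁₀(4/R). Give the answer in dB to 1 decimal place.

80.2 dB

A = 241.023 sabins; S = 712.4 sq m.
ᾱ = 241.023/712.4 = 0.3383; R = Sᾱ/(1−ᾱ) = 241.023/(1−0.3383) = 364.248 sq m.
Lp = Lw + 10 log₁₀(4/R) = 99.8 -19.59 = 80.2 dB.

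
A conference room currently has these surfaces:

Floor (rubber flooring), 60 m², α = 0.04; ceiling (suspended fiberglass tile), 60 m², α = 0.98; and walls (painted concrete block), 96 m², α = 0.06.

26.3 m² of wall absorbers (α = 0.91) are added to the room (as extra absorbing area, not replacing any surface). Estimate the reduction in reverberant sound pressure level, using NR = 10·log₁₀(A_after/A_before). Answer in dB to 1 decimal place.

1.3 dB

A_before = Σ Sᵢαᵢ = 60×0.04 + 60×0.98 + 96×0.06 = 66.960 sabins.
Treatment contributes 26.3·0.91 = 23.933 sabins.
New total A_after = 90.893 sabins.
NR = 10·log₁₀(90.893/66.960) = 1.3 dB.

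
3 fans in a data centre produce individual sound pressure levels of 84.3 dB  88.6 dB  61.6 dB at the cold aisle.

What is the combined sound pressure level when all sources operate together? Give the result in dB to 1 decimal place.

90.0 dB

Σ 10^(Lᵢ/10) = 9.95e+08.
Combined level = 10 log₁₀(9.95e+08) = 90.0 dB.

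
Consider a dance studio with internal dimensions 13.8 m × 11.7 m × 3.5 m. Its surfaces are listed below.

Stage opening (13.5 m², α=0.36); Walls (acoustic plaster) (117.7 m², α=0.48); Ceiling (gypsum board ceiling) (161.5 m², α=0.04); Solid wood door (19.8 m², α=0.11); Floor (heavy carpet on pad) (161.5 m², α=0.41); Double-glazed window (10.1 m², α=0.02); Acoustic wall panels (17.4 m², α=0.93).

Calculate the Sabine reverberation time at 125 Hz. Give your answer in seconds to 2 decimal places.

Equivalent absorption area: A = 13.5*0.36 + 117.7*0.48 + 161.5*0.04 + 19.8*0.11 + 161.5*0.41 + 10.1*0.02 + 17.4*0.93 = 152.593 m².
V = 13.8·11.7·3.5 = 565.11 m³.
RT60 = 0.161 · V / A = 0.161 × 565.11 / 152.593 = 0.60 s.

0.60 sec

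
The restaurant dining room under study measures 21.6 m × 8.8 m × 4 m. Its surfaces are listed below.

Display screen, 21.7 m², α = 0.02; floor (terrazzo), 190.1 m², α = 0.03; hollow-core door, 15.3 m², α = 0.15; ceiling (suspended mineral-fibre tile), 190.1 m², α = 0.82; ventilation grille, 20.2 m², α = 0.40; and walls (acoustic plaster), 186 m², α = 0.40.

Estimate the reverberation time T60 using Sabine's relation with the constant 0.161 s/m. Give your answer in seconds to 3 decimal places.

A = Σ Sᵢαᵢ = 21.7·0.02 + 190.1·0.03 + 15.3·0.15 + 190.1·0.82 + 20.2·0.40 + 186·0.40 = 246.794 sabins.
Volume V = 21.6 × 8.8 × 4 = 760.32 m³.
T = 0.161 V/A = 0.161·760.32/246.794 = 0.496 s.

0.496 seconds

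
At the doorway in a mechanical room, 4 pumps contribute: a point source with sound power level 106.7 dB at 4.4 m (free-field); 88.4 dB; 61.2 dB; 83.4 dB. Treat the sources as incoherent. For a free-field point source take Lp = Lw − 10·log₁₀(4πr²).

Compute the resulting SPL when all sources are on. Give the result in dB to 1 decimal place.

90.4 dB

Source at 4.4 m: Lp = 106.7 − 10·log₁₀(4π·4.4²) = 106.7 − 10·log₁₀(243.285) = 82.8 dB.
Converting to relative power and adding: 10^(82.8/10) + 10^(88.4/10) + 10^(61.2/10) + 10^(83.4/10) = 1.102e+09.
Back to dB: 10·log₁₀ Σ = 90.4 dB.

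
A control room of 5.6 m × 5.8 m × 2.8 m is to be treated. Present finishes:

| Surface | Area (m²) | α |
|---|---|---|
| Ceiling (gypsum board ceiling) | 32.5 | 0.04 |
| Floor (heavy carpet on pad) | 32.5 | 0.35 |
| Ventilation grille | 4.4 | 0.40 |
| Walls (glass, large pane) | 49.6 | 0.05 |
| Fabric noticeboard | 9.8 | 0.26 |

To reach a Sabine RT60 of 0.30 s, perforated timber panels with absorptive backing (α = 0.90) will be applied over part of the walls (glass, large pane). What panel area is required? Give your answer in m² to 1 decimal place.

34.5

Summing Sᵢαᵢ: 1.300 + 11.375 + 1.760 + 2.480 + 2.548 → A₁ = 19.463 sabins.
Required A₂ = 0.161·90.944/0.30 = 48.807 sabins.
ΔA needed = 48.807 − 19.463 = 29.344 sabins.
Net gain per m²: Δα = 0.90 − 0.05 = 0.85.
Area = ΔA/Δα = 29.344/0.85 = 34.5 m².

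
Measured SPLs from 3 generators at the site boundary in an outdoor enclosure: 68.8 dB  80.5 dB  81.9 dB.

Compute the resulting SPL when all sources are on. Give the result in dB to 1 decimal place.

Σ 10^(Lᵢ/10) = 2.747e+08.
Combined level = 10 log₁₀(2.747e+08) = 84.4 dB.

84.4 dB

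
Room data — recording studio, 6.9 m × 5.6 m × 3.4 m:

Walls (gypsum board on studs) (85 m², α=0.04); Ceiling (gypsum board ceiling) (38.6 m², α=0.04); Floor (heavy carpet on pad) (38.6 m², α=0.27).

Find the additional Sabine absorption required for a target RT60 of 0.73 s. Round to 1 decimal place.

13.6 sabins

Total absorption A₁ = 85×0.04 + 38.6×0.04 + 38.6×0.27
  = 3.400 + 1.544 + 10.422 = 15.366 m² sabins.
For T = 0.73 s, need A₂ = 0.161·V/T = 0.161·131.376/0.73 = 28.975 sabins.
ΔA = A₂ − A₁ = 28.975 − 15.366 = 13.6 sabins.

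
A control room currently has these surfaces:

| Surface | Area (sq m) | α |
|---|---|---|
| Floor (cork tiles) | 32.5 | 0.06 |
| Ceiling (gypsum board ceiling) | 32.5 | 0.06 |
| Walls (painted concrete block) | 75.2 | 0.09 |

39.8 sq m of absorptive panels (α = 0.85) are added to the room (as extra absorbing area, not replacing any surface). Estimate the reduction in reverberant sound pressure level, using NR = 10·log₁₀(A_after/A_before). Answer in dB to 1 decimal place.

A_before = Σ Sᵢαᵢ = 32.5·0.06 + 32.5·0.06 + 75.2·0.09 = 10.668 sabins.
Treatment contributes 39.8·0.85 = 33.830 sabins.
A_after = 10.668 + 33.830 = 44.498 sabins.
Reduction = 10 log₁₀(A_after/A_before) = 10 log₁₀(4.1712) = 6.2 dB.

6.2 dB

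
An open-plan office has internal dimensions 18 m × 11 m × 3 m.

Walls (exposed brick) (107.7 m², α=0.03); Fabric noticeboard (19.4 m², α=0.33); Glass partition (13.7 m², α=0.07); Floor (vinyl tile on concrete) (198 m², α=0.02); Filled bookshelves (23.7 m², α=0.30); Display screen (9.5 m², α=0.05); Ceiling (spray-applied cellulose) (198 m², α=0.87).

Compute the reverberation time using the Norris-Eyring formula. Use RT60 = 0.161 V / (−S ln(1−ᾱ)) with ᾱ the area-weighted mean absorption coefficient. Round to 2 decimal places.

S = Σ Sᵢ = 570.0 m².
Absorption A = 107.7·0.03 + 19.4·0.33 + 13.7·0.07 + 198·0.02 + 23.7·0.30 + 9.5·0.05 + 198·0.87 = 194.397 sabins.
ᾱ = 194.397 / 570.0 = 0.3410.
Eyring denominator: −S ln(1−ᾱ) = 237.708.
V = 18 × 11 × 3 = 594 m³.
RT60 = 0.161 × 594 / 237.708 = 0.40 s.

0.40 s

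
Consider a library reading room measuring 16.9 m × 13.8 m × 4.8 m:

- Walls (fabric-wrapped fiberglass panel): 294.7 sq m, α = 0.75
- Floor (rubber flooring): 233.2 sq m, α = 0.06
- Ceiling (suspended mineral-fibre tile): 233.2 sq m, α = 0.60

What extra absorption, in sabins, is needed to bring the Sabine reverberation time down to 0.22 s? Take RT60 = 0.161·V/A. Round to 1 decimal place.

A₁ = Σ Sᵢαᵢ = 294.7*0.75 + 233.2*0.06 + 233.2*0.60 = 374.937 sabins.
For T = 0.22 s, need A₂ = 0.161·V/T = 0.161·1119.456/0.22 = 819.238 sabins.
Additional absorption ΔA = 819.238 − 374.937 = 444.3 sabins.

444.3 sabins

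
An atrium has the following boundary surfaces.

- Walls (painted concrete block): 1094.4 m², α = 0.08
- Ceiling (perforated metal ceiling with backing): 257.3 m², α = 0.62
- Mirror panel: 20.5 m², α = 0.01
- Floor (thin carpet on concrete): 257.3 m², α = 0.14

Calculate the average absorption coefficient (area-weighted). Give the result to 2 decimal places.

0.17

Total surface area S = 1629.5 m².
Weighted sum Σ Sα = 283.305.
ᾱ = 283.305 / 1629.5 = 0.17.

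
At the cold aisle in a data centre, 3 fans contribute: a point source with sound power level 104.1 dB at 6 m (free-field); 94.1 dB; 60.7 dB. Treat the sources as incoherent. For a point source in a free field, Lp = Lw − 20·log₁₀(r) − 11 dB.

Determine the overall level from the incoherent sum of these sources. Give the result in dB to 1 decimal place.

94.2 dB

Source at 6 m: Lp = 104.1 − 20·log₁₀(6) − 11 = 77.5 dB.
Converting to relative power and adding: 10^(77.5/10) + 10^(94.1/10) + 10^(60.7/10) = 2.628e+09.
Back to dB: 10·log₁₀ Σ = 94.2 dB.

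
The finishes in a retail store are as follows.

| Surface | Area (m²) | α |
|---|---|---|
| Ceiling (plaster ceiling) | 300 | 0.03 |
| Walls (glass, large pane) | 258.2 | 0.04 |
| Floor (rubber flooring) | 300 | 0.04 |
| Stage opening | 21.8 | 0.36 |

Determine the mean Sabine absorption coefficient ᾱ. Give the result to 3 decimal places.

S = Σ Sᵢ = 300 + 258.2 + 300 + 21.8 = 880.0 m².
Σ(Sᵢαᵢ) = 300*0.03 + 258.2*0.04 + 300*0.04 + 21.8*0.36 = 39.176.
ᾱ = 39.176 / 880.0 = 0.045.

0.045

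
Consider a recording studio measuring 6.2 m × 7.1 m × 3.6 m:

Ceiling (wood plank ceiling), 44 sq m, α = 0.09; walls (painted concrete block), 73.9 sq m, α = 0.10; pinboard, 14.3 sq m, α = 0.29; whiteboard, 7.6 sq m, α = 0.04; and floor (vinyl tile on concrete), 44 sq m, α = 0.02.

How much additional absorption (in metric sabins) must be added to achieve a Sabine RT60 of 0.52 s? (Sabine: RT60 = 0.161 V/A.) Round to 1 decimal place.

A₁ = Σ Sᵢαᵢ = 44*0.09 + 73.9*0.10 + 14.3*0.29 + 7.6*0.04 + 44*0.02 = 16.681 sabins.
V = 158.472 m³. Required absorption A₂ = 0.161 × 158.472 / 0.52 = 49.065 sabins.
Shortfall: 49.065 − 16.681 = 32.4 sabins.

32.4 sabins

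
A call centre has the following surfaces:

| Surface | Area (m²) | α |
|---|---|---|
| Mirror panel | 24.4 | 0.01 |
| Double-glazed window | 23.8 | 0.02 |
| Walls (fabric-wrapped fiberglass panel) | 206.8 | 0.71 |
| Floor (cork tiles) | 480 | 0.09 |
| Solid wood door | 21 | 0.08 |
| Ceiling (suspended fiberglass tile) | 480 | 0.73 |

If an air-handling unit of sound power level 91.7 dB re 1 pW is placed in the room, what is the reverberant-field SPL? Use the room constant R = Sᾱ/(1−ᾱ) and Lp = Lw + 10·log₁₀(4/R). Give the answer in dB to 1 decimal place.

67.9 dB

A = 542.828 sabins; S = 1236.0 m².
ᾱ = 0.4392, so room constant R = A/(1−ᾱ) = 967.953 m².
Lp = 91.7 + 10·log₁₀(4/967.953) = 91.7 + (-23.84) = 67.9 dB.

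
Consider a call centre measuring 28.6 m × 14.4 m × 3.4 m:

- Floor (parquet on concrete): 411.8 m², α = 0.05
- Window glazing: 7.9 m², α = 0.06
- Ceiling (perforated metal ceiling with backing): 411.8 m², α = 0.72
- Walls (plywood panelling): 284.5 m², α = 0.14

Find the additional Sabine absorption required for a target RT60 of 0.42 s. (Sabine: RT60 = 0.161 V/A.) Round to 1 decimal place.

Equivalent absorption area: A₁ = 411.8*0.05 + 7.9*0.06 + 411.8*0.72 + 284.5*0.14 = 357.390 m².
For T = 0.42 s, need A₂ = 0.161·V/T = 0.161·1400.256/0.42 = 536.765 sabins.
Additional absorption ΔA = 536.765 − 357.390 = 179.4 sabins.

179.4 sabins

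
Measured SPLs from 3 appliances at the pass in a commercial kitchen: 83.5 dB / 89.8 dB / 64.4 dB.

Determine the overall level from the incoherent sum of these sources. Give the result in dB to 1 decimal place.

Σ 10^(Lᵢ/10) = 1.182e+09.
Combined level = 10 log₁₀(1.182e+09) = 90.7 dB.

90.7 dB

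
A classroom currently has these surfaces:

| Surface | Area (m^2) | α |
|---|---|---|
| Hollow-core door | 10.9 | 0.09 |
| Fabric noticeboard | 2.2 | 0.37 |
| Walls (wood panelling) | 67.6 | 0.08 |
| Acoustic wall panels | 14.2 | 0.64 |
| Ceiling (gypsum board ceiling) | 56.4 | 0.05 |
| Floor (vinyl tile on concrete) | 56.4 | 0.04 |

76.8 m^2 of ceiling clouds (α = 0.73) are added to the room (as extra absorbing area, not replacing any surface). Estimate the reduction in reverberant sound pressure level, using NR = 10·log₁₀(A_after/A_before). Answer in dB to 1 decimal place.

Equivalent absorption area: A_before = 10.9×0.09 + 2.2×0.37 + 67.6×0.08 + 14.2×0.64 + 56.4×0.05 + 56.4×0.04 = 21.367 m^2.
Added absorption = 76.8 × 0.73 = 56.064 sabins.
New total A_after = 77.431 sabins.
Reduction = 10 log₁₀(A_after/A_before) = 10 log₁₀(3.6239) = 5.6 dB.

5.6 dB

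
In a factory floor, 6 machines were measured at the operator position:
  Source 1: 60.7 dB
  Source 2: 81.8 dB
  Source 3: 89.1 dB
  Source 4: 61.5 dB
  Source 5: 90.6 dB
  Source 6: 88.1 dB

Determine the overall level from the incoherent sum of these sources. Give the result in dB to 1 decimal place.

94.4 dB

Sum in the linear (power) domain: Σ 10^(Lᵢ/10) = 10^(60.7/10) + 10^(81.8/10) + 10^(89.1/10) + 10^(61.5/10) + 10^(90.6/10) + 10^(88.1/10) = 2.761e+09.
Combined level = 10 log₁₀(2.761e+09) = 94.4 dB.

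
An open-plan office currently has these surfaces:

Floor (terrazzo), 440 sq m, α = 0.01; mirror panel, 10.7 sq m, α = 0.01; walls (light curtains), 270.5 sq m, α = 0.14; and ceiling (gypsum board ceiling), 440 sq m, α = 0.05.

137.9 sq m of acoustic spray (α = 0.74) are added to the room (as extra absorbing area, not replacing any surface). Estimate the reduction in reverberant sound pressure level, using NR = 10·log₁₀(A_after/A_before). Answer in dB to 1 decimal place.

Summing Sᵢαᵢ: 4.400 + 0.107 + 37.870 + 22.000 → A_before = 64.377 sabins.
Added absorption = 137.9 × 0.74 = 102.046 sabins.
A_after = 64.377 + 102.046 = 166.423 sabins.
NR = 10·log₁₀(166.423/64.377) = 4.1 dB.

4.1 dB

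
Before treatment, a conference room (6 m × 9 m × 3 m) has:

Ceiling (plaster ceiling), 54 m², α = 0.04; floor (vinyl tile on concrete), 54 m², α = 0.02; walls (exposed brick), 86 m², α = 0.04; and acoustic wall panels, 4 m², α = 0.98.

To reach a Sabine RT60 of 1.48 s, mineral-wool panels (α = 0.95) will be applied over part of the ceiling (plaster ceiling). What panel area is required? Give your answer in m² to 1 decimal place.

7.7

Total absorption A₁ = 54*0.04 + 54*0.02 + 86*0.04 + 4*0.98
  = 2.160 + 1.080 + 3.440 + 3.920 = 10.600 m² sabins.
V = 162 m³. Target absorption A₂ = 0.161 × 162 / 1.48 = 17.623 sabins.
Absorption to add: 17.623 − 10.600 = 7.023 sabins.
Each m² of panel replacing the ceiling (plaster ceiling) adds (0.95 − 0.04) = 0.91 sabins.
Area = ΔA/Δα = 7.023/0.91 = 7.7 m².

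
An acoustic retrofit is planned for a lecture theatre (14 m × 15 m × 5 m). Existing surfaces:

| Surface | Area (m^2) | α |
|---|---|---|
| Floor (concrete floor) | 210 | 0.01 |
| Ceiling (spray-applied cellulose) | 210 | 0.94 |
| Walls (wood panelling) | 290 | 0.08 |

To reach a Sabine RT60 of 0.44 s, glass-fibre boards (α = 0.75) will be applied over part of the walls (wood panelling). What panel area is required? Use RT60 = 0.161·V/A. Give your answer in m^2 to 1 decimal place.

241.1

A₁ = Σ Sᵢαᵢ = 210×0.01 + 210×0.94 + 290×0.08 = 222.700 sabins.
Required A₂ = 0.161·1050/0.44 = 384.205 sabins.
ΔA needed = 384.205 − 222.700 = 161.505 sabins.
Each m^2 of panel replacing the walls (wood panelling) adds (0.75 − 0.08) = 0.67 sabins.
Area = ΔA/Δα = 161.505/0.67 = 241.1 m^2.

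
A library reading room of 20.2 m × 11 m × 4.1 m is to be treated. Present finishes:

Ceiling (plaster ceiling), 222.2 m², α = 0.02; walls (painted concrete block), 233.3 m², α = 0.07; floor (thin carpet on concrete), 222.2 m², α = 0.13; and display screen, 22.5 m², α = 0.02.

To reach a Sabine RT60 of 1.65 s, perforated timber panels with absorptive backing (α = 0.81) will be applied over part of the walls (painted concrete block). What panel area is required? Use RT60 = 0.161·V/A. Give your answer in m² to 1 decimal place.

Total absorption A₁ = 222.2*0.02 + 233.3*0.07 + 222.2*0.13 + 22.5*0.02
  = 4.444 + 16.331 + 28.886 + 0.450 = 50.111 m² sabins.
V = 911.02 m³. Target absorption A₂ = 0.161 × 911.02 / 1.65 = 88.893 sabins.
Absorption to add: 88.893 − 50.111 = 38.782 sabins.
Each m² of panel replacing the walls (painted concrete block) adds (0.81 − 0.07) = 0.74 sabins.
Area = ΔA/Δα = 38.782/0.74 = 52.4 m².

52.4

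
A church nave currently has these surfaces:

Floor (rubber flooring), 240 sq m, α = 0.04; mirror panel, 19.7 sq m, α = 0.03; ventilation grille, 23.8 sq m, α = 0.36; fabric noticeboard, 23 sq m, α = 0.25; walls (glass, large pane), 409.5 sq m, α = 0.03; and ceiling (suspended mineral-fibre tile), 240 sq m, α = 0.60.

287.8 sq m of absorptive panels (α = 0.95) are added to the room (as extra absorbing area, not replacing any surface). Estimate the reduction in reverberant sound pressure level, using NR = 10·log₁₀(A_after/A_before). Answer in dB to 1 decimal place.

Summing Sᵢαᵢ: 9.600 + 0.591 + 8.568 + 5.750 + 12.285 + 144.000 → A_before = 180.794 sabins.
Added absorption = 287.8 × 0.95 = 273.410 sabins.
New total A_after = 454.204 sabins.
NR = 10·log₁₀(454.204/180.794) = 4.0 dB.

4.0 dB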